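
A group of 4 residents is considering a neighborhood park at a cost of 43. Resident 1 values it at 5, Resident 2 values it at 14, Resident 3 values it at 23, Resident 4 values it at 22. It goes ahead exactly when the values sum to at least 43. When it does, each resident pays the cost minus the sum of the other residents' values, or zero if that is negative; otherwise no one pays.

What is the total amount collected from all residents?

Total value 64 ≥ cost 43, so it is built.
Resident 1: others sum to 59; max(0, 43 - 59) = 0.
Resident 2: others sum to 50; max(0, 43 - 50) = 0.
Resident 3: others sum to 41; max(0, 43 - 41) = 2.
Resident 4: others sum to 42; max(0, 43 - 42) = 1.
Total collected = 0 + 0 + 2 + 1 = 3.

3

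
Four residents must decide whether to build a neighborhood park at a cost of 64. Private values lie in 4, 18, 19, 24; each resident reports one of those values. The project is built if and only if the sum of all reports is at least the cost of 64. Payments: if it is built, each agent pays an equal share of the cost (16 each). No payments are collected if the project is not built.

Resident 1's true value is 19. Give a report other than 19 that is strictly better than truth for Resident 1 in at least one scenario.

Suppose Resident 2 reports 4, Resident 3 reports 18 and Resident 4 reports 18.
Report 19: project not built, utility 0.
Report 24: project built, pays 16, utility 19 - 16 = 3.
So reporting 24 beats truth here (3 > 0).

24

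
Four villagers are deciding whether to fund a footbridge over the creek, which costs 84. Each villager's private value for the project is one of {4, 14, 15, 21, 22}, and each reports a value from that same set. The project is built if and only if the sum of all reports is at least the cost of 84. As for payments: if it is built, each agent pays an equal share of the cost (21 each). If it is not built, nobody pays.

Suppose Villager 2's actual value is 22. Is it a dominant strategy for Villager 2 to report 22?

Yes

Check each profile of the others' reports and compare truth against every alternative report.
Others report (21, 21, 21): truth gives 1, best alternative gives 1.
Others report (21, 21, 22): truth gives 1, best alternative gives 1.
Others report (21, 22, 21): truth gives 1, best alternative gives 1.
Others report (21, 22, 22): truth gives 1, best alternative gives 1.
Others report (22, 21, 21): truth gives 1, best alternative gives 1.
Others report (22, 21, 22): truth gives 1, best alternative gives 1.
(Remaining 119 profiles checked similarly; truth is weakly best in each.)
In every case the truthful report is at least as good as any alternative, so it is a dominant strategy.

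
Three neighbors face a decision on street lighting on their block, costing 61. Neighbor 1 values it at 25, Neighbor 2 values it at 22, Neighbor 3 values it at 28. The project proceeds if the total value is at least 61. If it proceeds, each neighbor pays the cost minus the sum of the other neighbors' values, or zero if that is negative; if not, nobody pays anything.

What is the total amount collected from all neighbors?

Total value 75 ≥ cost 61, so it is built.
Neighbor 1: others sum to 50; max(0, 61 - 50) = 11.
Neighbor 2: others sum to 53; max(0, 61 - 53) = 8.
Neighbor 3: others sum to 47; max(0, 61 - 47) = 14.
Total collected = 11 + 8 + 14 = 33.

33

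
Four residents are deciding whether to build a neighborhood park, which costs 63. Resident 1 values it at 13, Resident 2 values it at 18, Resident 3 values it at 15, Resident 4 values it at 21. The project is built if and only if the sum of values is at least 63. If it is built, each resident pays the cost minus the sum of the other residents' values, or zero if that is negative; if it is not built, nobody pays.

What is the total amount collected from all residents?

Total value 67 ≥ cost 63, so it is built.
Resident 1: others sum to 54; max(0, 63 - 54) = 9.
Resident 2: others sum to 49; max(0, 63 - 49) = 14.
Resident 3: others sum to 52; max(0, 63 - 52) = 11.
Resident 4: others sum to 46; max(0, 63 - 46) = 17.
Total collected = 9 + 14 + 11 + 17 = 51.

51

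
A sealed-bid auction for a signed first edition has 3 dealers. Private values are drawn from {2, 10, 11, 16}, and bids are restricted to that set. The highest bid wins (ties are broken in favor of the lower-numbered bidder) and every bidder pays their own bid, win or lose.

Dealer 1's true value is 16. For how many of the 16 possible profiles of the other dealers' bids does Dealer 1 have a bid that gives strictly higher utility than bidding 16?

9

Others bid (2, 2): truth gives 0; bid 2 gives 14 > 0. Violating.
Others bid (2, 10): truth gives 0; bid 10 gives 6 > 0. Violating.
Others bid (2, 11): truth gives 0; bid 11 gives 5 > 0. Violating.
Others bid (10, 2): truth gives 0; bid 10 gives 6 > 0. Violating.
Others bid (2, 16): truth gives 0; no alternative beats it.
Others bid (10, 16): truth gives 0; no alternative beats it.
(Checking all 16 profiles: 9 have a profitable deviation, 7 do not.)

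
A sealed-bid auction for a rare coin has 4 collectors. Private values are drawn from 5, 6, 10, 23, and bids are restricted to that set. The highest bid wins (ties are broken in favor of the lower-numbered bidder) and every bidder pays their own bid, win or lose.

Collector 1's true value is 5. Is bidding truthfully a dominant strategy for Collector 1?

Consider the case where Collector 2 bids 5, Collector 3 bids 5 and Collector 4 bids 6.
Truthful bid 5: loses but pays 5, utility -5.
Bid 6 instead: wins, pays 6, utility 5 - 6 = -1.
Since -1 > -5, bidding 6 is strictly better here, so truthful bidding is not dominant.

No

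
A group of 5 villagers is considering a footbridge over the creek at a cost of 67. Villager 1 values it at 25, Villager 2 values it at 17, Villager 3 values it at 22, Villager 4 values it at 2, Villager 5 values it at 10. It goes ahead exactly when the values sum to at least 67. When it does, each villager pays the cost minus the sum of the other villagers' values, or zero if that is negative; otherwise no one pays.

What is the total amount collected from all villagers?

Total value 76 ≥ cost 67, so it is built.
Villager 1: others sum to 51; max(0, 67 - 51) = 16.
Villager 2: others sum to 59; max(0, 67 - 59) = 8.
Villager 3: others sum to 54; max(0, 67 - 54) = 13.
Villager 4: others sum to 74; max(0, 67 - 74) = 0.
Villager 5: others sum to 66; max(0, 67 - 66) = 1.
Total collected = 16 + 8 + 13 + 0 + 1 = 38.

38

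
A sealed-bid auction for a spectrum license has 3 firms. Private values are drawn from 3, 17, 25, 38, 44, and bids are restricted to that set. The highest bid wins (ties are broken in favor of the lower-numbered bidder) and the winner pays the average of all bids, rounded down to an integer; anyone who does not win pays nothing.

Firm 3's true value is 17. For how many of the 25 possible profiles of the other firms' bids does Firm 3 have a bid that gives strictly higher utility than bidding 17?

Others bid (3, 17): truth gives 0; bid 25 gives 2 > 0. Violating.
Others bid (17, 3): truth gives 0; bid 25 gives 2 > 0. Violating.
Others bid (3, 3): truth gives 10; no alternative beats it.
Others bid (3, 25): truth gives 0; no alternative beats it.
(Checking all 25 profiles: 2 have a profitable deviation, 23 do not.)

2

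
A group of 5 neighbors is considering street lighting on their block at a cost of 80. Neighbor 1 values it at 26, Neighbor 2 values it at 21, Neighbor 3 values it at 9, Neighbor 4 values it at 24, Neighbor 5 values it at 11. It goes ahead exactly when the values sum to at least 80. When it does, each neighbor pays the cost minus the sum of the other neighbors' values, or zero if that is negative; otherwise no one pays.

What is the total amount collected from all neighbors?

38

Total value 91 ≥ cost 80, so it is built.
Neighbor 1: others sum to 65; max(0, 80 - 65) = 15.
Neighbor 2: others sum to 70; max(0, 80 - 70) = 10.
Neighbor 3: others sum to 82; max(0, 80 - 82) = 0.
Neighbor 4: others sum to 67; max(0, 80 - 67) = 13.
Neighbor 5: others sum to 80; max(0, 80 - 80) = 0.
Total collected = 15 + 10 + 0 + 13 + 0 = 38.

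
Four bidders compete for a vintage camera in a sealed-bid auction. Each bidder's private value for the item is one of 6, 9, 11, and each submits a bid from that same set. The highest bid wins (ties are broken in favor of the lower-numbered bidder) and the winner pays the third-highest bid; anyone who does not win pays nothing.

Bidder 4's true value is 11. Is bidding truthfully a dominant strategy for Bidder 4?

Yes

Check each profile of the others' bids and compare truth against every alternative bid.
Others bid (6, 6, 9): truth gives 5, best alternative gives 0.
Others bid (6, 9, 6): truth gives 5, best alternative gives 0.
Others bid (9, 6, 6): truth gives 5, best alternative gives 0.
Others bid (6, 9, 9): truth gives 2, best alternative gives 0.
Others bid (9, 6, 9): truth gives 2, best alternative gives 0.
Others bid (9, 9, 6): truth gives 2, best alternative gives 0.
(Remaining 21 profiles checked similarly; truth is weakly best in each.)
In every case the truthful bid is at least as good as any alternative, so it is a dominant strategy.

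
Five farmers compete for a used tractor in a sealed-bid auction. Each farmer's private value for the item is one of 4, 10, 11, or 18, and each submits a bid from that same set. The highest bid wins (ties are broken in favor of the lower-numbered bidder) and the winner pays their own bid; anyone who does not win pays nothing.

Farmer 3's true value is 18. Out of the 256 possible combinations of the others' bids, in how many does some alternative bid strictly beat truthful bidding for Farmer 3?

36

Others bid (4, 4, 4, 4): truth gives 0; bid 10 gives 8 > 0. Violating.
Others bid (4, 4, 4, 10): truth gives 0; bid 10 gives 8 > 0. Violating.
Others bid (4, 4, 4, 11): truth gives 0; bid 11 gives 7 > 0. Violating.
Others bid (4, 4, 10, 4): truth gives 0; bid 10 gives 8 > 0. Violating.
Others bid (4, 4, 4, 18): truth gives 0; no alternative beats it.
Others bid (4, 4, 10, 18): truth gives 0; no alternative beats it.
(Checking all 256 profiles: 36 have a profitable deviation, 220 do not.)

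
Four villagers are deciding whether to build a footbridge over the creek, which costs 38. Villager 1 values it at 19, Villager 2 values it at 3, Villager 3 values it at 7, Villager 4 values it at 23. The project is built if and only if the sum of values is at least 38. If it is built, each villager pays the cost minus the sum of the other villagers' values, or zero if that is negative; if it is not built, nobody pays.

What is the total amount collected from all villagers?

14

Total value 52 ≥ cost 38, so it is built.
Villager 1: others sum to 33; max(0, 38 - 33) = 5.
Villager 2: others sum to 49; max(0, 38 - 49) = 0.
Villager 3: others sum to 45; max(0, 38 - 45) = 0.
Villager 4: others sum to 29; max(0, 38 - 29) = 9.
Total collected = 5 + 0 + 0 + 9 = 14.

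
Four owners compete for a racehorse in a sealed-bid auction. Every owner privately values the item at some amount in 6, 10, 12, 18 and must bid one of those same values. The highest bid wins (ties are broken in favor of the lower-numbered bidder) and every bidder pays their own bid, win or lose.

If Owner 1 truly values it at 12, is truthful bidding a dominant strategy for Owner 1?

No

Consider the case where Owner 2 bids 6, Owner 3 bids 6 and Owner 4 bids 6.
Truthful bid 12: wins, pays 12, utility 12 - 12 = 0.
Bid 6 instead: wins, pays 6, utility 12 - 6 = 6.
Since 6 > 0, bidding 6 is strictly better here, so truthful bidding is not dominant.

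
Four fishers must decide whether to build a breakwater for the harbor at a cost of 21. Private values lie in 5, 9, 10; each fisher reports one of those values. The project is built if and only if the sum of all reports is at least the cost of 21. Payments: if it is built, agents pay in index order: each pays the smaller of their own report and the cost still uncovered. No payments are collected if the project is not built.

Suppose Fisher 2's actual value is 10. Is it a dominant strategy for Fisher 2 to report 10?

Consider the case where Fisher 1 reports 5, Fisher 3 reports 5 and Fisher 4 reports 5.
Truthful report 10: project built, pays 10, utility 10 - 10 = 0.
Report 9 instead: project built, pays 9, utility 10 - 9 = 1.
Since 1 > 0, reporting 9 is strictly better here, so truthful reporting is not dominant.

No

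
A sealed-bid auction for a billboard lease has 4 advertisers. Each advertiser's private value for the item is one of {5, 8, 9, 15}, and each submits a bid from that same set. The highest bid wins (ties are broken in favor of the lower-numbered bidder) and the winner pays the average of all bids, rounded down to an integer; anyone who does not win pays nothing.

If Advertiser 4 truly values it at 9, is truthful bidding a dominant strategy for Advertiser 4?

No

Consider the case where Advertiser 1 bids 5, Advertiser 2 bids 5 and Advertiser 3 bids 5.
Truthful bid 9: wins, pays 6, utility 9 - 6 = 3.
Bid 8 instead: wins, pays 5, utility 9 - 5 = 4.
Since 4 > 3, bidding 8 is strictly better here, so truthful bidding is not dominant.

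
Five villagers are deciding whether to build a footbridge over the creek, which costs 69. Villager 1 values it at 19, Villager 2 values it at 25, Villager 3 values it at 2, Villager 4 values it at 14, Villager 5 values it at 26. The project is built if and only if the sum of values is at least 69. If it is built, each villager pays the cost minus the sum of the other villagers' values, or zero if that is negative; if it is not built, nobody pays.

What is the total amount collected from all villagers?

19

Total value 86 ≥ cost 69, so it is built.
Villager 1: others sum to 67; max(0, 69 - 67) = 2.
Villager 2: others sum to 61; max(0, 69 - 61) = 8.
Villager 3: others sum to 84; max(0, 69 - 84) = 0.
Villager 4: others sum to 72; max(0, 69 - 72) = 0.
Villager 5: others sum to 60; max(0, 69 - 60) = 9.
Total collected = 2 + 8 + 0 + 0 + 9 = 19.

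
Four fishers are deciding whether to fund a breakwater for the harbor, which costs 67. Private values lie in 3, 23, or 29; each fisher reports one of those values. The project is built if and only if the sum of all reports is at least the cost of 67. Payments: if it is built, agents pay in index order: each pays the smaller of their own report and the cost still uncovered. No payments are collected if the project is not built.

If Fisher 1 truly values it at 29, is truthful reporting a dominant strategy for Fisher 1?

No

Consider the case where Fisher 2 reports 3, Fisher 3 reports 23 and Fisher 4 reports 23.
Truthful report 29: project built, pays 29, utility 29 - 29 = 0.
Report 23 instead: project built, pays 23, utility 29 - 23 = 6.
Since 6 > 0, reporting 23 is strictly better here, so truthful reporting is not dominant.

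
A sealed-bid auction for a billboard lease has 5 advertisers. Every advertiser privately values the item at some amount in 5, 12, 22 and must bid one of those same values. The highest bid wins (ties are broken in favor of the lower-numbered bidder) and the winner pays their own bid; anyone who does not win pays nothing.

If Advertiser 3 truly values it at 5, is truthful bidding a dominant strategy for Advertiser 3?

Check each profile of the others' bids and compare truth against every alternative bid.
Others bid (5, 5, 5, 5): truth gives 0, best alternative gives -7.
Others bid (5, 5, 5, 12): truth gives 0, best alternative gives -7.
Others bid (5, 5, 12, 5): truth gives 0, best alternative gives -7.
Others bid (5, 5, 12, 12): truth gives 0, best alternative gives -7.
Others bid (5, 5, 5, 22): truth gives 0, best alternative gives 0.
Others bid (5, 5, 12, 22): truth gives 0, best alternative gives 0.
(Remaining 75 profiles checked similarly; truth is weakly best in each.)
In every case the truthful bid is at least as good as any alternative, so it is a dominant strategy.

Yes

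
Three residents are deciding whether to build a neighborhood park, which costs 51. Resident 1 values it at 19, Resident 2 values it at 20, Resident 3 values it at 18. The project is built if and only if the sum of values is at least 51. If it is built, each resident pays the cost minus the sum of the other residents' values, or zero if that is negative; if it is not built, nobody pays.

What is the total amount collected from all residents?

Total value 57 ≥ cost 51, so it is built.
Resident 1: others sum to 38; max(0, 51 - 38) = 13.
Resident 2: others sum to 37; max(0, 51 - 37) = 14.
Resident 3: others sum to 39; max(0, 51 - 39) = 12.
Total collected = 13 + 14 + 12 = 39.

39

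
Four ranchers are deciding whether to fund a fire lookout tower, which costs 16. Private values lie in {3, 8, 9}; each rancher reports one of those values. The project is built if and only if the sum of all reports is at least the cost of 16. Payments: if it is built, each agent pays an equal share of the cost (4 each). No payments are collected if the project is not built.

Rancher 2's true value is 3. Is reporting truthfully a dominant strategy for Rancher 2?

Check each profile of the others' reports and compare truth against every alternative report.
Others report (3, 3, 3): truth gives 0, best alternative gives -1.
Others report (3, 3, 8): truth gives -1, best alternative gives -1.
Others report (3, 3, 9): truth gives -1, best alternative gives -1.
Others report (3, 8, 3): truth gives -1, best alternative gives -1.
Others report (3, 8, 8): truth gives -1, best alternative gives -1.
Others report (3, 8, 9): truth gives -1, best alternative gives -1.
(Remaining 21 profiles checked similarly; truth is weakly best in each.)
In every case the truthful report is at least as good as any alternative, so it is a dominant strategy.

Yes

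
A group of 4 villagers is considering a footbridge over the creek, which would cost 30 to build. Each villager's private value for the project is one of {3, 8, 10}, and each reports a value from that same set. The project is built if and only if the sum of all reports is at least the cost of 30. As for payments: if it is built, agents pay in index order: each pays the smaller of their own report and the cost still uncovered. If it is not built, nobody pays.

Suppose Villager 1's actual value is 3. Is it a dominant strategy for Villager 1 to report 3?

Yes

Check each profile of the others' reports and compare truth against every alternative report.
Others report (3, 10, 10): truth gives 0, best alternative gives -5.
Others report (8, 8, 8): truth gives 0, best alternative gives -5.
Others report (8, 8, 10): truth gives 0, best alternative gives -5.
Others report (8, 10, 8): truth gives 0, best alternative gives -5.
Others report (8, 10, 10): truth gives 0, best alternative gives -5.
Others report (10, 3, 10): truth gives 0, best alternative gives -5.
(Remaining 21 profiles checked similarly; truth is weakly best in each.)
In every case the truthful report is at least as good as any alternative, so it is a dominant strategy.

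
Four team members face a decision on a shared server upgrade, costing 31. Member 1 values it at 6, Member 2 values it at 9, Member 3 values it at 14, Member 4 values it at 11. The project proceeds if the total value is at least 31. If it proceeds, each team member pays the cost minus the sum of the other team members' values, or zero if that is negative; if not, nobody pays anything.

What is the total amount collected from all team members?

Total value 40 ≥ cost 31, so it is built.
Member 1: others sum to 34; max(0, 31 - 34) = 0.
Member 2: others sum to 31; max(0, 31 - 31) = 0.
Member 3: others sum to 26; max(0, 31 - 26) = 5.
Member 4: others sum to 29; max(0, 31 - 29) = 2.
Total collected = 0 + 0 + 5 + 2 = 7.

7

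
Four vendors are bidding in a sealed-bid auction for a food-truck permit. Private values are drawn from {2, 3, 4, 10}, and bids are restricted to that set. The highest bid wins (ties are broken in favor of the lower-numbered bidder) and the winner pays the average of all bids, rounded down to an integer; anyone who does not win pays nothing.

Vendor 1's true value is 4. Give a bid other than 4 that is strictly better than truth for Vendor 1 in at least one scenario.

Suppose Vendor 2 bids 2, Vendor 3 bids 3 and Vendor 4 bids 3.
Bid 4: wins, pays 3, utility 4 - 3 = 1.
Bid 3: wins, pays 2, utility 4 - 2 = 2.
So bidding 3 beats truth here (2 > 1).

3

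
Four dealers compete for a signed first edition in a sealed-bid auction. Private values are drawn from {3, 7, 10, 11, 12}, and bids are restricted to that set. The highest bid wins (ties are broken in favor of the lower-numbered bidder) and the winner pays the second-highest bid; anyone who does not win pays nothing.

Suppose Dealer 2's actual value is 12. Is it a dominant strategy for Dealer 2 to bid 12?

Check each profile of the others' bids and compare truth against every alternative bid.
Others bid (11, 3, 3): truth gives 1, best alternative gives 0.
Others bid (11, 3, 7): truth gives 1, best alternative gives 0.
Others bid (11, 3, 10): truth gives 1, best alternative gives 0.
Others bid (11, 3, 11): truth gives 1, best alternative gives 0.
Others bid (11, 7, 3): truth gives 1, best alternative gives 0.
Others bid (11, 7, 7): truth gives 1, best alternative gives 0.
(Remaining 119 profiles checked similarly; truth is weakly best in each.)
In every case the truthful bid is at least as good as any alternative, so it is a dominant strategy.

Yes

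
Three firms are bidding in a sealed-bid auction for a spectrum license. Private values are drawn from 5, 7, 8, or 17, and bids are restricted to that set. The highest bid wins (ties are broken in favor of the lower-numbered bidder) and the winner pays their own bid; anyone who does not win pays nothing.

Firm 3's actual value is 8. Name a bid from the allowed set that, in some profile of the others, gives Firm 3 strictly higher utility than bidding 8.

Suppose Firm 1 bids 5 and Firm 2 bids 5.
Bid 8: wins, pays 8, utility 8 - 8 = 0.
Bid 7: wins, pays 7, utility 8 - 7 = 1.
So bidding 7 beats truth here (1 > 0).

7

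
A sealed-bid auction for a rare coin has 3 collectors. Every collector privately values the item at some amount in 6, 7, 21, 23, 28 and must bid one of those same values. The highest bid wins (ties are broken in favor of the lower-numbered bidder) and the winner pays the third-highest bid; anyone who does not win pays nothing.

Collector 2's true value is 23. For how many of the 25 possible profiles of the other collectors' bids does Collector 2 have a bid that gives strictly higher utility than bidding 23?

Others bid (6, 28): truth gives 0; bid 28 gives 17 > 0. Violating.
Others bid (7, 28): truth gives 0; bid 28 gives 16 > 0. Violating.
Others bid (21, 28): truth gives 0; bid 28 gives 2 > 0. Violating.
Others bid (23, 6): truth gives 0; bid 28 gives 17 > 0. Violating.
Others bid (6, 6): truth gives 17; no alternative beats it.
Others bid (6, 7): truth gives 17; no alternative beats it.
(Checking all 25 profiles: 6 have a profitable deviation, 19 do not.)

6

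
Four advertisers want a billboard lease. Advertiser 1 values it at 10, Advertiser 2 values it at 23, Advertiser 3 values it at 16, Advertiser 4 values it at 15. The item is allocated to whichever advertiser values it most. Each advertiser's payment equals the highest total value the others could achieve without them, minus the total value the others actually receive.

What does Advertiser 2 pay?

Advertiser 2 has the highest value and receives the item.
Without Advertiser 2, the item would go to the next-highest value, 16, so the others could achieve 16.
With Advertiser 2 present and winning, the others receive nothing, so their total is 0.
Payment = 16 - 0 = 16.

16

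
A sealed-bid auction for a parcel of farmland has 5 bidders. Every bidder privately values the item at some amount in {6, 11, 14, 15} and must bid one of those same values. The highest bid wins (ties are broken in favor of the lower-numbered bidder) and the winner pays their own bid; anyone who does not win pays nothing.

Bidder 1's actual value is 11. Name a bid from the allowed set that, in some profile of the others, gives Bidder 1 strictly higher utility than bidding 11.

Suppose Bidder 2 bids 6, Bidder 3 bids 6, Bidder 4 bids 6 and Bidder 5 bids 6.
Bid 11: wins, pays 11, utility 11 - 11 = 0.
Bid 6: wins, pays 6, utility 11 - 6 = 5.
So bidding 6 beats truth here (5 > 0).

6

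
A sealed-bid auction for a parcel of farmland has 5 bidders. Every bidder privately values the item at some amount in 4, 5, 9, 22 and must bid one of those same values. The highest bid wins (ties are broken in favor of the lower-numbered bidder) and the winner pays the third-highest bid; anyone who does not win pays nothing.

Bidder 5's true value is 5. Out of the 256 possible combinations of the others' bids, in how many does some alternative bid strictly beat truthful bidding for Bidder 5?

8

Others bid (4, 4, 4, 5): truth gives 0; bid 9 gives 1 > 0. Violating.
Others bid (4, 4, 4, 9): truth gives 0; bid 22 gives 1 > 0. Violating.
Others bid (4, 4, 5, 4): truth gives 0; bid 9 gives 1 > 0. Violating.
Others bid (4, 4, 9, 4): truth gives 0; bid 22 gives 1 > 0. Violating.
Others bid (4, 4, 4, 4): truth gives 1; no alternative beats it.
Others bid (4, 4, 4, 22): truth gives 0; no alternative beats it.
(Checking all 256 profiles: 8 have a profitable deviation, 248 do not.)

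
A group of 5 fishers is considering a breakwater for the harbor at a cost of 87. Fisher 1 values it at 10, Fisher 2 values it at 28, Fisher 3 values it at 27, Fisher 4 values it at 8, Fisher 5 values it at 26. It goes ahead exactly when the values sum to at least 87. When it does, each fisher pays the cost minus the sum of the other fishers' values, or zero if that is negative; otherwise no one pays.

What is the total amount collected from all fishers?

45

Total value 99 ≥ cost 87, so it is built.
Fisher 1: others sum to 89; max(0, 87 - 89) = 0.
Fisher 2: others sum to 71; max(0, 87 - 71) = 16.
Fisher 3: others sum to 72; max(0, 87 - 72) = 15.
Fisher 4: others sum to 91; max(0, 87 - 91) = 0.
Fisher 5: others sum to 73; max(0, 87 - 73) = 14.
Total collected = 0 + 16 + 15 + 0 + 14 = 45.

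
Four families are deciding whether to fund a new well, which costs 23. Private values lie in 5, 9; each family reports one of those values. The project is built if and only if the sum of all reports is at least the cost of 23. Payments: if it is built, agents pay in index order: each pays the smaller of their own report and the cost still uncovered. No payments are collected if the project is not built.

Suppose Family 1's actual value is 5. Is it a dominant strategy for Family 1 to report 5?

Yes

Check each profile of the others' reports and compare truth against every alternative report.
Others report (5, 5, 5): truth gives 0, best alternative gives -4.
Others report (5, 5, 9): truth gives 0, best alternative gives -4.
Others report (5, 9, 5): truth gives 0, best alternative gives -4.
Others report (5, 9, 9): truth gives 0, best alternative gives -4.
Others report (9, 5, 5): truth gives 0, best alternative gives -4.
Others report (9, 5, 9): truth gives 0, best alternative gives -4.
(Remaining 2 profiles checked similarly; truth is weakly best in each.)
In every case the truthful report is at least as good as any alternative, so it is a dominant strategy.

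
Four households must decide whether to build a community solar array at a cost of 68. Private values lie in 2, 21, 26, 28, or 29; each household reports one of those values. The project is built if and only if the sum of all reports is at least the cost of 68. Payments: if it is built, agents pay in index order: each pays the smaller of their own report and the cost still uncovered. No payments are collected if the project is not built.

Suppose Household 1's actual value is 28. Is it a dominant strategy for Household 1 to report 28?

Consider the case where Household 2 reports 2, Household 3 reports 21 and Household 4 reports 21.
Truthful report 28: project built, pays 28, utility 28 - 28 = 0.
Report 26 instead: project built, pays 26, utility 28 - 26 = 2.
Since 2 > 0, reporting 26 is strictly better here, so truthful reporting is not dominant.

No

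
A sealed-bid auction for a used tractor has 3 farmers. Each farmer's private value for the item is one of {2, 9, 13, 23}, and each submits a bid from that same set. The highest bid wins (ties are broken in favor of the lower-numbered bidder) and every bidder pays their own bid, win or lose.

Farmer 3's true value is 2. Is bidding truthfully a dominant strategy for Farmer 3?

Yes

Check each profile of the others' bids and compare truth against every alternative bid.
Others bid (2, 9): truth gives -2, best alternative gives -9.
Others bid (2, 13): truth gives -2, best alternative gives -9.
Others bid (2, 23): truth gives -2, best alternative gives -9.
Others bid (9, 2): truth gives -2, best alternative gives -9.
Others bid (9, 9): truth gives -2, best alternative gives -9.
Others bid (9, 13): truth gives -2, best alternative gives -9.
(Remaining 10 profiles checked similarly; truth is weakly best in each.)
In every case the truthful bid is at least as good as any alternative, so it is a dominant strategy.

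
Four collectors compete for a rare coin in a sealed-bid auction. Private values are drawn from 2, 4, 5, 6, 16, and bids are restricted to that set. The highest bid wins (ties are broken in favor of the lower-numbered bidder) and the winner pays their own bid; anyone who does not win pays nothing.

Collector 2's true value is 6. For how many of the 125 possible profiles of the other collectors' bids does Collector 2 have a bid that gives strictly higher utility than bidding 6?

Others bid (2, 2, 2): truth gives 0; bid 4 gives 2 > 0. Violating.
Others bid (2, 2, 4): truth gives 0; bid 4 gives 2 > 0. Violating.
Others bid (2, 2, 5): truth gives 0; bid 5 gives 1 > 0. Violating.
Others bid (2, 4, 2): truth gives 0; bid 4 gives 2 > 0. Violating.
Others bid (2, 2, 6): truth gives 0; no alternative beats it.
Others bid (2, 2, 16): truth gives 0; no alternative beats it.
(Checking all 125 profiles: 18 have a profitable deviation, 107 do not.)

18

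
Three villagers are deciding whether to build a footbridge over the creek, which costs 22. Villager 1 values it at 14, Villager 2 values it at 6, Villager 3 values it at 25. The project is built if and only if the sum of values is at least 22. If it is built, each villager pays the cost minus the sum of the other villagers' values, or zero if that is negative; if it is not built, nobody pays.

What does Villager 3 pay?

Total value 45 ≥ cost 22, so the project is built.
The other villagers' values sum to 20.
Cost minus that sum is 22 - 20 = 2.

2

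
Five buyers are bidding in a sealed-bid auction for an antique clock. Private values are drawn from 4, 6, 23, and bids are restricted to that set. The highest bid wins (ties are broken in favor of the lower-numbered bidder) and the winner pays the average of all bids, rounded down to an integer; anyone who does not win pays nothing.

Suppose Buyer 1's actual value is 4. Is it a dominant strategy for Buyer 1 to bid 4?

Yes

Check each profile of the others' bids and compare truth against every alternative bid.
Others bid (6, 6, 6, 6): truth gives 0, best alternative gives -2.
Others bid (4, 4, 6, 6): truth gives 0, best alternative gives -1.
Others bid (4, 6, 4, 6): truth gives 0, best alternative gives -1.
Others bid (4, 6, 6, 4): truth gives 0, best alternative gives -1.
Others bid (4, 6, 6, 6): truth gives 0, best alternative gives -1.
Others bid (6, 4, 4, 6): truth gives 0, best alternative gives -1.
(Remaining 75 profiles checked similarly; truth is weakly best in each.)
In every case the truthful bid is at least as good as any alternative, so it is a dominant strategy.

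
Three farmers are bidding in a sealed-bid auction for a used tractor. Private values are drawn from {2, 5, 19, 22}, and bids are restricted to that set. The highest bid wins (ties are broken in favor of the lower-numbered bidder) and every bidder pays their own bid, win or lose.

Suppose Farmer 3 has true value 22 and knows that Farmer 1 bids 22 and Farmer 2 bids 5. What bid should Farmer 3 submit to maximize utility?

2

Bid 2: loses but pays 2, utility -2.
Bid 5: loses but pays 5, utility -5.
Bid 19: loses but pays 19, utility -19.
Bid 22: loses but pays 22, utility -22.
The best choice is 2 with utility -2.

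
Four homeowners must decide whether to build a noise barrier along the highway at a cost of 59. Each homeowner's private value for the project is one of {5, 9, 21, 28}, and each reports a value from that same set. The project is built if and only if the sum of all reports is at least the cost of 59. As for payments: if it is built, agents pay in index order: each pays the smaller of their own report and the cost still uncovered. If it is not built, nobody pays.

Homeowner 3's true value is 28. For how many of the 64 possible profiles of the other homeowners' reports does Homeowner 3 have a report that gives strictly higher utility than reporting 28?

42

Others report (5, 5, 28): truth gives 0; report 21 gives 7 > 0. Violating.
Others report (5, 9, 28): truth gives 0; report 21 gives 7 > 0. Violating.
Others report (5, 21, 21): truth gives 0; report 21 gives 7 > 0. Violating.
Others report (5, 21, 28): truth gives 0; report 5 gives 23 > 0. Violating.
Others report (5, 5, 5): truth gives 0; no alternative beats it.
Others report (5, 5, 9): truth gives 0; no alternative beats it.
(Checking all 64 profiles: 42 have a profitable deviation, 22 do not.)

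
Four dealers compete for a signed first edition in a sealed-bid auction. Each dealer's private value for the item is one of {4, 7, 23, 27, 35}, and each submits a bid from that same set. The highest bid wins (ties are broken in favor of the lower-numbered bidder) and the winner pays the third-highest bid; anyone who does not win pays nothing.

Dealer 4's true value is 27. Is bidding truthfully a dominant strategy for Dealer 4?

No

Consider the case where Dealer 1 bids 4, Dealer 2 bids 4 and Dealer 3 bids 27.
Truthful bid 27: loses, pays 0, utility 0.
Bid 35 instead: wins, pays 4, utility 27 - 4 = 23.
Since 23 > 0, bidding 35 is strictly better here, so truthful bidding is not dominant.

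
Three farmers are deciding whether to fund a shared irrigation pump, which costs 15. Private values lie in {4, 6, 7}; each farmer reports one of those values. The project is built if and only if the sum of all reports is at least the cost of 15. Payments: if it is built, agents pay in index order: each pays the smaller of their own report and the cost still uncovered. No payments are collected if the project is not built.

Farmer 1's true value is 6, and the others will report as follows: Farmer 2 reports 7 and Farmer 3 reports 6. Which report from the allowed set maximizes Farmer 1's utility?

4

Report 4: project built, pays 4, utility 6 - 4 = 2.
Report 6: project built, pays 6, utility 6 - 6 = 0.
Report 7: project built, pays 7, utility 6 - 7 = -1.
The best choice is 4 with utility 2.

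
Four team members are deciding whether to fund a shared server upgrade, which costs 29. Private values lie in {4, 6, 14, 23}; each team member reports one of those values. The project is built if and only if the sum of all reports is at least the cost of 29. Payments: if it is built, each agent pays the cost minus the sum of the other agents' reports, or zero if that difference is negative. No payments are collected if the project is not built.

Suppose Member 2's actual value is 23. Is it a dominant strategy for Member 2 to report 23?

Yes

Check each profile of the others' reports and compare truth against every alternative report.
Others report (4, 4, 6): truth gives 8, best alternative gives 0.
Others report (4, 6, 4): truth gives 8, best alternative gives 0.
Others report (6, 4, 4): truth gives 8, best alternative gives 0.
Others report (4, 4, 4): truth gives 6, best alternative gives 0.
Others report (4, 4, 23): truth gives 23, best alternative gives 23.
Others report (4, 6, 23): truth gives 23, best alternative gives 23.
(Remaining 58 profiles checked similarly; truth is weakly best in each.)
In every case the truthful report is at least as good as any alternative, so it is a dominant strategy.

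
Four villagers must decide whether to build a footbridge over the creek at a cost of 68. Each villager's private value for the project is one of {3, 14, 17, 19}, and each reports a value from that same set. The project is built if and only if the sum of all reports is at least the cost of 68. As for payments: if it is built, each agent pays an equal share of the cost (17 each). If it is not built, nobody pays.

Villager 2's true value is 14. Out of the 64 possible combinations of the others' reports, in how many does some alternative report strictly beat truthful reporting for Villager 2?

Others report (17, 19, 19): truth gives -3; report 3 gives 0 > -3. Violating.
Others report (19, 17, 19): truth gives -3; report 3 gives 0 > -3. Violating.
Others report (19, 19, 17): truth gives -3; report 3 gives 0 > -3. Violating.
Others report (19, 19, 19): truth gives -3; report 3 gives 0 > -3. Violating.
Others report (3, 3, 3): truth gives 0; no alternative beats it.
Others report (3, 3, 14): truth gives 0; no alternative beats it.
(Checking all 64 profiles: 4 have a profitable deviation, 60 do not.)

4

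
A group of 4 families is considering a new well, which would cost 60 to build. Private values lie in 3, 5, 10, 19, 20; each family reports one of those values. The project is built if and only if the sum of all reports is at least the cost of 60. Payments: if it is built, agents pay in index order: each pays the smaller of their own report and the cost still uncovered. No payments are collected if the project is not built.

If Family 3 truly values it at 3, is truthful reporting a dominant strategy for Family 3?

Check each profile of the others' reports and compare truth against every alternative report.
Others report (19, 19, 19): truth gives 0, best alternative gives -2.
Others report (19, 19, 20): truth gives 0, best alternative gives -2.
Others report (19, 20, 19): truth gives 0, best alternative gives -2.
Others report (19, 20, 20): truth gives 0, best alternative gives -2.
Others report (20, 19, 19): truth gives 0, best alternative gives -2.
Others report (20, 19, 20): truth gives 0, best alternative gives -2.
(Remaining 119 profiles checked similarly; truth is weakly best in each.)
In every case the truthful report is at least as good as any alternative, so it is a dominant strategy.

Yes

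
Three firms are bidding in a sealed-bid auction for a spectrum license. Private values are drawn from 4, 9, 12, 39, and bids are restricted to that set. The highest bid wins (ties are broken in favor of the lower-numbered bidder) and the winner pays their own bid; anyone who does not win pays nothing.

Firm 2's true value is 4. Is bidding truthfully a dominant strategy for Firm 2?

Yes

Check each profile of the others' bids and compare truth against every alternative bid.
Others bid (4, 4): truth gives 0, best alternative gives -5.
Others bid (4, 9): truth gives 0, best alternative gives -5.
Others bid (4, 12): truth gives 0, best alternative gives 0.
Others bid (4, 39): truth gives 0, best alternative gives 0.
Others bid (9, 4): truth gives 0, best alternative gives 0.
Others bid (9, 9): truth gives 0, best alternative gives 0.
(Remaining 10 profiles checked similarly; truth is weakly best in each.)
In every case the truthful bid is at least as good as any alternative, so it is a dominant strategy.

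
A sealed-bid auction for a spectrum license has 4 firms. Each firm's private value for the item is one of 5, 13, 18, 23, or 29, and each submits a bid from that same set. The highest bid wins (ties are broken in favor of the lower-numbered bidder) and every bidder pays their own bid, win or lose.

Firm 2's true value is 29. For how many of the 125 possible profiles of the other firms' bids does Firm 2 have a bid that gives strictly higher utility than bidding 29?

73

Others bid (5, 5, 5): truth gives 0; bid 13 gives 16 > 0. Violating.
Others bid (5, 5, 13): truth gives 0; bid 13 gives 16 > 0. Violating.
Others bid (5, 5, 18): truth gives 0; bid 18 gives 11 > 0. Violating.
Others bid (5, 5, 23): truth gives 0; bid 23 gives 6 > 0. Violating.
Others bid (5, 5, 29): truth gives 0; no alternative beats it.
Others bid (5, 13, 29): truth gives 0; no alternative beats it.
(Checking all 125 profiles: 73 have a profitable deviation, 52 do not.)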